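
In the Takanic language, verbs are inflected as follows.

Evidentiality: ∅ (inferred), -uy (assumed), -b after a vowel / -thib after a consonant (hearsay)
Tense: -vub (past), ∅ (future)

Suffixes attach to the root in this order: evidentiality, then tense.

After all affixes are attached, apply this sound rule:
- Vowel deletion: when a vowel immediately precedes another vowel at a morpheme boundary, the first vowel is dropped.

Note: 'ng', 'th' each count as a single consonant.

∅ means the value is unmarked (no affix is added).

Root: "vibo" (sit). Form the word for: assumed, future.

vibuy

Attach evidentiality assumed -uy → vibouy.
tense = future: zero marking, form stays vibouy.
Apply vowel deletion: vibouy → vibuy.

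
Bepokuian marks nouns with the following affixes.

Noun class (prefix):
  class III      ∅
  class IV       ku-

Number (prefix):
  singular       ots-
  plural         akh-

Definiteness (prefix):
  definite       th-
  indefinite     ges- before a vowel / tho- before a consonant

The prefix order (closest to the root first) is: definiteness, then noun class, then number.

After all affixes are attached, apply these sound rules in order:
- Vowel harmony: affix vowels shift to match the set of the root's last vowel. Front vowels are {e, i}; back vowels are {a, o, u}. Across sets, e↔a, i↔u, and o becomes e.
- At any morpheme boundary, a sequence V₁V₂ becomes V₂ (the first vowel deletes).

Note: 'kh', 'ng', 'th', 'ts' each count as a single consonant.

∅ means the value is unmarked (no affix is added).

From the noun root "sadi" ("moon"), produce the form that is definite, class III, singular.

etsthsadi

Attach definiteness definite th- → thsadi.
noun class = class III: zero marking, form stays thsadi.
Attach number singular ots- → otsthsadi.
Apply vowel harmony: otsthsadi → etsthsadi.
Vowel deletion: no change.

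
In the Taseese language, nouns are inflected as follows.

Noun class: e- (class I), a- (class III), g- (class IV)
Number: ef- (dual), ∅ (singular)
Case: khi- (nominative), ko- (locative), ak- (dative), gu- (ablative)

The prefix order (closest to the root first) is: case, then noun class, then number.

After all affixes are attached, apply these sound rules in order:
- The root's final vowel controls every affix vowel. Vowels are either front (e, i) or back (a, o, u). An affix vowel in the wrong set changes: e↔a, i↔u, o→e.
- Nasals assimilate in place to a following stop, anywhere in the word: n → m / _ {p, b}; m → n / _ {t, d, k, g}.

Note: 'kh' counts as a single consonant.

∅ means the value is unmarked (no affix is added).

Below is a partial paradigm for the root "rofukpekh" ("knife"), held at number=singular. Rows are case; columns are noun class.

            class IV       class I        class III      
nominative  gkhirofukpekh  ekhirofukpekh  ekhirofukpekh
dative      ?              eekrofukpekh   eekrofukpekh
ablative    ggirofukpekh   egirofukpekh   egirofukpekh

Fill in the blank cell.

gekrofukpekh

Attach case dative ak- → akrofukpekh.
Attach noun class class IV g- → gakrofukpekh.
number = singular: zero marking, form stays gakrofukpekh.
Apply vowel harmony: gakrofukpekh → gekrofukpekh.
Nasal assimilation: no change.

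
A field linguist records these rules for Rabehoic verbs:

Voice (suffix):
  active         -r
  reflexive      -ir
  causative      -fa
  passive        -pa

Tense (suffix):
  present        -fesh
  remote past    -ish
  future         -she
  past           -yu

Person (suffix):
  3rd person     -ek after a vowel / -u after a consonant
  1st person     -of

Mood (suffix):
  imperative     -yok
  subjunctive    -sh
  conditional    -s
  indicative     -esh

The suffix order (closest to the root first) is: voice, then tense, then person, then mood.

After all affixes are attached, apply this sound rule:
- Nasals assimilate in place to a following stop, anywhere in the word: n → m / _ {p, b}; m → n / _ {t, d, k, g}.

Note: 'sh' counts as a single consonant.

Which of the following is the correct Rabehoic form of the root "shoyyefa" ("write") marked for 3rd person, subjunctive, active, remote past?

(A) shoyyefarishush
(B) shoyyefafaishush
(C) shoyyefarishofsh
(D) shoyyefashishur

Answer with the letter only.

Attach voice active -r → shoyyefar.
Attach tense remote past -ish → shoyyefarish.
Attach person 3rd person -u (after consonant 'sh') → shoyyefarishu.
Attach mood subjunctive -sh → shoyyefarishush.
Nasal assimilation: no change.
So the correct form is shoyyefarishush, option (A).
(D) shoyyefashishur is wrong: it has the affixes in the wrong order.
(C) shoyyefarishofsh is wrong: it uses 1st person instead of 3rd person for person.
(B) shoyyefafaishush is wrong: it uses causative instead of active for voice.

A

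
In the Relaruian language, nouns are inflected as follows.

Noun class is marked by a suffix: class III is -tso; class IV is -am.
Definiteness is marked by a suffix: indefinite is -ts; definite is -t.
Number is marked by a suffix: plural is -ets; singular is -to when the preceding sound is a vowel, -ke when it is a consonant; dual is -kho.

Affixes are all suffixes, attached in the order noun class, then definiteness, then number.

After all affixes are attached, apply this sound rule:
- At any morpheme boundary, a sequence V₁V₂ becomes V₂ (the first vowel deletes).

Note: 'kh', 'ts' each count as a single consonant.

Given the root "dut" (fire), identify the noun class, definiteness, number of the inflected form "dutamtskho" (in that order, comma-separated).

Segment: dut-am-ts-kho.
noun class: -am → class IV.
definiteness: -ts → indefinite.
number: -kho → dual.

class IV, indefinite, dual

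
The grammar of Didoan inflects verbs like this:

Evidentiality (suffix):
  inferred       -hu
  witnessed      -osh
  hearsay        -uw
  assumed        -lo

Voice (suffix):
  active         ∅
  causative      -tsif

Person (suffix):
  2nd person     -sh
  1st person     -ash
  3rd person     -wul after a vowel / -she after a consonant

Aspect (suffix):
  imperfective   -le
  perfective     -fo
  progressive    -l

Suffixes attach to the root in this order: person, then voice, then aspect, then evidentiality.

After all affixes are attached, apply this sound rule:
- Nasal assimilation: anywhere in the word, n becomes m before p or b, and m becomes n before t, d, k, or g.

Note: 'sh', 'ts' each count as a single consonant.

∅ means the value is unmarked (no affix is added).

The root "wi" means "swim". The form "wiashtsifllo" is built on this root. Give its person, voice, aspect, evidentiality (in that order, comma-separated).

1st person, causative, progressive, assumed

Segment: wi-ash-tsif-l-lo.
person: -ash → 1st person.
voice: -tsif → causative.
aspect: -l → progressive.
evidentiality: -lo → assumed.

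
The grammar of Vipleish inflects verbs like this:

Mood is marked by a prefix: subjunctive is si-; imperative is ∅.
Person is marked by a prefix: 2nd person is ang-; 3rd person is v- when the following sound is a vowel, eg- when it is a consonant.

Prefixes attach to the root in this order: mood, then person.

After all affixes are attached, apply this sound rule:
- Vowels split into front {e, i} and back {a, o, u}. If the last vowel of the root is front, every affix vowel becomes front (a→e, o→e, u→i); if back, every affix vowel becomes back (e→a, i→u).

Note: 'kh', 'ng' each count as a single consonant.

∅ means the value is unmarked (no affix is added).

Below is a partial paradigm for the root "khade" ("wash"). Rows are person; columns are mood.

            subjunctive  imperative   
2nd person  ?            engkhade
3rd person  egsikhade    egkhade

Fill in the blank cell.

Attach mood subjunctive si- → sikhade.
Attach person 2nd person ang- → angsikhade.
Apply vowel harmony: angsikhade → engsikhade.

engsikhade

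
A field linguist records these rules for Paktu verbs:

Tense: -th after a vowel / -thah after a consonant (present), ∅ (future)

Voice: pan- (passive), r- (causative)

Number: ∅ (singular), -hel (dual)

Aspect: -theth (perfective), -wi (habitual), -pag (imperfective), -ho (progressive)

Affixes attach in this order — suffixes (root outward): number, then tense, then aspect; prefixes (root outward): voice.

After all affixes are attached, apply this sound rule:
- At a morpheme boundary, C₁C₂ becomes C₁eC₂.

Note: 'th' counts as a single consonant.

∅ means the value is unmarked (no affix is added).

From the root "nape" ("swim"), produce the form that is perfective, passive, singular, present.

panenapethetheth

number = singular: zero marking, form stays nape.
Attach tense present -th (after vowel 'e') → napeth.
Attach voice passive pan- → pannapeth.
Attach aspect perfective -theth → pannapeththeth.
Apply epenthesis: pannapeththeth → panenapethetheth.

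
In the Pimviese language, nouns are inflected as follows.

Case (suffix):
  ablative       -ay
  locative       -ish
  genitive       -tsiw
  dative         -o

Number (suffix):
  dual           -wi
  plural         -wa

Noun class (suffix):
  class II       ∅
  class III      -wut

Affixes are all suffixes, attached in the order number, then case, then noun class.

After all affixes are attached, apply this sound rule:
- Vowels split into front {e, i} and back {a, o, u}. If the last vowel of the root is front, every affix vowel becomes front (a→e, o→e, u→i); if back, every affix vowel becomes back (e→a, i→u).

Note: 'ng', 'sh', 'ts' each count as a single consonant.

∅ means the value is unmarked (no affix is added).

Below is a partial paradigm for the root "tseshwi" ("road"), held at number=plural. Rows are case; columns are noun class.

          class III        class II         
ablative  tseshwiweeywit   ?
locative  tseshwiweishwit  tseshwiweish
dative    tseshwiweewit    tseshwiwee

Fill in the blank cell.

tseshwiweey

Attach number plural -wa → tseshwiwa.
Attach case ablative -ay → tseshwiwaay.
noun class = class II: zero marking, form stays tseshwiwaay.
Apply vowel harmony: tseshwiwaay → tseshwiweey.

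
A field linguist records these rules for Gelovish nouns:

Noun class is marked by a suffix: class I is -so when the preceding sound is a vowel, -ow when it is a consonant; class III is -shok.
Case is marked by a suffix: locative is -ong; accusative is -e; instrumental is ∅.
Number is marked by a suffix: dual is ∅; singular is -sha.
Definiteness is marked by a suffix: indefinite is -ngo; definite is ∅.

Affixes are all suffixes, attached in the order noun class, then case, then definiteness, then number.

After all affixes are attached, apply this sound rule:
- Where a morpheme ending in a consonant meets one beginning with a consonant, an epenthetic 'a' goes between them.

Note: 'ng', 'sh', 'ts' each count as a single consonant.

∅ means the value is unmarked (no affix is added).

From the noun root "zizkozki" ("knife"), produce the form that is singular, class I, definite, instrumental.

zizkozkisosha

Attach noun class class I -so (after vowel 'i') → zizkozkiso.
case = instrumental: zero marking, form stays zizkozkiso.
definiteness = definite: zero marking, form stays zizkozkiso.
Attach number singular -sha → zizkozkisosha.
Epenthesis: no change.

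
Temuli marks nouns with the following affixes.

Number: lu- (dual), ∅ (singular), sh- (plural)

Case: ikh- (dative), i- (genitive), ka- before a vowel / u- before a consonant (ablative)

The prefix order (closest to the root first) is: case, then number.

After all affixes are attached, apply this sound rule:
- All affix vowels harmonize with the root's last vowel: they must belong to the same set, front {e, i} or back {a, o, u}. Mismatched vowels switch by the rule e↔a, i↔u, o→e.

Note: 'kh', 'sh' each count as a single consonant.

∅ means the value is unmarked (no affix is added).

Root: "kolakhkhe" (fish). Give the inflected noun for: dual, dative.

liikhkolakhkhe

Attach case dative ikh- → ikhkolakhkhe.
Attach number dual lu- → luikhkolakhkhe.
Apply vowel harmony: luikhkolakhkhe → liikhkolakhkhe.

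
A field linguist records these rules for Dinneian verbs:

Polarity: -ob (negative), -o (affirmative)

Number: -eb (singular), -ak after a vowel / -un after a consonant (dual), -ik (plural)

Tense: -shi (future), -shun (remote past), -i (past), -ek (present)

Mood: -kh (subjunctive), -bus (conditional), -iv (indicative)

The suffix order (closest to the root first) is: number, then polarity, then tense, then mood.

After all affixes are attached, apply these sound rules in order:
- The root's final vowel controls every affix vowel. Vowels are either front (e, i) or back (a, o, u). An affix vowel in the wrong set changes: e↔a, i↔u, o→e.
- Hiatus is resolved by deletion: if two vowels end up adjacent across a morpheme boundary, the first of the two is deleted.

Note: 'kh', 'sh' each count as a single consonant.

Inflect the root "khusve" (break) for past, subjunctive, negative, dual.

khusvekebikh

Attach number dual -ak (after vowel 'e') → khusveak.
Attach polarity negative -ob → khusveakob.
Attach tense past -i → khusveakobi.
Attach mood subjunctive -kh → khusveakobikh.
Apply vowel harmony: khusveakobikh → khusveekebikh.
Apply vowel deletion: khusveekebikh → khusvekebikh.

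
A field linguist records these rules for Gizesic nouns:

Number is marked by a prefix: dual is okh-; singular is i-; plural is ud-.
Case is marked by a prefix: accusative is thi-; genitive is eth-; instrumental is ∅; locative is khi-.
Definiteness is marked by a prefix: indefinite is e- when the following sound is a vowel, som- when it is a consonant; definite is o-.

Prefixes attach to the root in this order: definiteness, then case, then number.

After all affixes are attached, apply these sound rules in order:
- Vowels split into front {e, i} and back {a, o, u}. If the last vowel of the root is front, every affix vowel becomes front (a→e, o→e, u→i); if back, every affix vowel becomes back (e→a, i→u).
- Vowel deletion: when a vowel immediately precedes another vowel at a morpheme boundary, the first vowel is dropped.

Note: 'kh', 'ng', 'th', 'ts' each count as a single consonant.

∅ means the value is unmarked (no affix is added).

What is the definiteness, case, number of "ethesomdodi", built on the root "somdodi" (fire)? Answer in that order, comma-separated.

definite, genitive, singular

Segment: i-eth-o-somdodi.
definiteness: o- → definite.
case: eth- → genitive.
number: i- → singular.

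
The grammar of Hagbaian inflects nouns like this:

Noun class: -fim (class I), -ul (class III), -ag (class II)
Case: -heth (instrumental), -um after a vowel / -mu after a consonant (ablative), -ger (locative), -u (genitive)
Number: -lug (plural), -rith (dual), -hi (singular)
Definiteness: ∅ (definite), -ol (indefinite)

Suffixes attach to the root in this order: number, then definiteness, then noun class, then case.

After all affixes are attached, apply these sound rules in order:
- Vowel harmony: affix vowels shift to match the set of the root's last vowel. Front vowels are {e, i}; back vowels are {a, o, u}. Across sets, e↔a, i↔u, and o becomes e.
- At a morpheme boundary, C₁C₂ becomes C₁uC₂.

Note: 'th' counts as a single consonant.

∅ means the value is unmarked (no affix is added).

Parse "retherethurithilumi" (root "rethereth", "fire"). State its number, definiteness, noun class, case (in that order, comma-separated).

Segment: rethereth-rith-ul-mu.
number: -rith → dual.
definiteness: ∅ → definite.
noun class: -ul → class III.
case: -um/mu → ablative.

dual, definite, class III, ablative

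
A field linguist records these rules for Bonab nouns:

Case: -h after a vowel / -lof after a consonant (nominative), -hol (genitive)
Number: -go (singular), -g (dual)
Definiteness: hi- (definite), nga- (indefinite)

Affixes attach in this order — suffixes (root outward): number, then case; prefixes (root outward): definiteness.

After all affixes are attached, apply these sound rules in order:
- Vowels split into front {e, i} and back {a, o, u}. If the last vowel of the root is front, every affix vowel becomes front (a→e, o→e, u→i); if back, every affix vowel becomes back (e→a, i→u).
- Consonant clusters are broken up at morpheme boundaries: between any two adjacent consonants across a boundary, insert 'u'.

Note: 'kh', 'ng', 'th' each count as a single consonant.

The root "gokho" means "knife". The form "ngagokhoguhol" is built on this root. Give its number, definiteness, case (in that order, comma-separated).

dual, indefinite, genitive

Segment: nga-gokho-g-hol.
number: -g → dual.
definiteness: nga- → indefinite.
case: -hol → genitive.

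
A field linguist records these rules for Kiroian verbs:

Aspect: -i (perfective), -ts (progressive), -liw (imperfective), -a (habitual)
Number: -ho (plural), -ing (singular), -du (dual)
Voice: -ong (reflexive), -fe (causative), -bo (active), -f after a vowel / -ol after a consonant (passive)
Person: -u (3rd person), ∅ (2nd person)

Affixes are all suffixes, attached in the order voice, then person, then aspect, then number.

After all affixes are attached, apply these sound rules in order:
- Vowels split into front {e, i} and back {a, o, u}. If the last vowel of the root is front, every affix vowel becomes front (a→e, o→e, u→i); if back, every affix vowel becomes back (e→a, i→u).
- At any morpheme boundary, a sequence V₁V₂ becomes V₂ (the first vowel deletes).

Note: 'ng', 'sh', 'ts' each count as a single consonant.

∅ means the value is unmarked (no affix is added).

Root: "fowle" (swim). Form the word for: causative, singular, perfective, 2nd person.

Attach voice causative -fe → fowlefe.
person = 2nd person: zero marking, form stays fowlefe.
Attach aspect perfective -i → fowlefei.
Attach number singular -ing → fowlefeiing.
Vowel harmony: no change.
Apply vowel deletion: fowlefeiing → fowlefing.

fowlefing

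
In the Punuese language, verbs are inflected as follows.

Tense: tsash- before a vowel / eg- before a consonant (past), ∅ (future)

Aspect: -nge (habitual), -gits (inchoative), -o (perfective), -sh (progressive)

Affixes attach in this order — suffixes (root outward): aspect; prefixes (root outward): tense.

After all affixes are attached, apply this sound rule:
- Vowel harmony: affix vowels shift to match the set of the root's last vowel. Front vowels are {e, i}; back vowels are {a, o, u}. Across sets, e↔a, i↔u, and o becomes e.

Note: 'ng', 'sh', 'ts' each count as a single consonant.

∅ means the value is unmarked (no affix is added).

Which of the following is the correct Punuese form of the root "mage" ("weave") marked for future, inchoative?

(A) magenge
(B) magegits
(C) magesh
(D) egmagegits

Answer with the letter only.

B

Attach aspect inchoative -gits → magegits.
tense = future: zero marking, form stays magegits.
Vowel harmony: no change.
So the correct form is magegits, option (B).
(D) egmagegits is wrong: it uses past instead of future for tense.
(A) magenge is wrong: it uses habitual instead of inchoative for aspect.
(C) magesh is wrong: it uses progressive instead of inchoative for aspect.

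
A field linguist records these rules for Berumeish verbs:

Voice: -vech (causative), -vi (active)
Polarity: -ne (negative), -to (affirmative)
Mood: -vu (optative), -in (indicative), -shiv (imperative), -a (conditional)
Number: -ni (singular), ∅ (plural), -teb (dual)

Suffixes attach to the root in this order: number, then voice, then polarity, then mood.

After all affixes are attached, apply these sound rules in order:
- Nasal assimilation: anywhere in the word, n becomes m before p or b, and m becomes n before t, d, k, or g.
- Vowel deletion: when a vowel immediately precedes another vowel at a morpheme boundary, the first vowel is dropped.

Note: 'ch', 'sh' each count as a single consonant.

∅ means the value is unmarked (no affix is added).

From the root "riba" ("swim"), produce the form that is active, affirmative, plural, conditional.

number = plural: zero marking, form stays riba.
Attach voice active -vi → ribavi.
Attach polarity affirmative -to → ribavito.
Attach mood conditional -a → ribavitoa.
Nasal assimilation: no change.
Apply vowel deletion: ribavitoa → ribavita.

ribavita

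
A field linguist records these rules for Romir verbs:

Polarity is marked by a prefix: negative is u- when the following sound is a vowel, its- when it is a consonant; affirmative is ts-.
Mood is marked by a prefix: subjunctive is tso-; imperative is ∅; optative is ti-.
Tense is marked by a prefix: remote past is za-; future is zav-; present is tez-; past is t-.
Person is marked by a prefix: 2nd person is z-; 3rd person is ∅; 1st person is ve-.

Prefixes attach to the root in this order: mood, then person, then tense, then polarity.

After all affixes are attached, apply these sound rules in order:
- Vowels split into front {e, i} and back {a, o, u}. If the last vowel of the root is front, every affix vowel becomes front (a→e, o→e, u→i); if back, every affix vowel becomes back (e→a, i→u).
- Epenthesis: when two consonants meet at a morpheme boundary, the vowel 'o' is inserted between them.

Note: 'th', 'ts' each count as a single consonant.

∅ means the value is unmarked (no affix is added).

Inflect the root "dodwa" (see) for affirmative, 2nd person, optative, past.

tsotozotudodwa

Attach mood optative ti- → tidodwa.
Attach person 2nd person z- → ztidodwa.
Attach tense past t- → tztidodwa.
Attach polarity affirmative ts- → tstztidodwa.
Apply vowel harmony: tstztidodwa → tstztudodwa.
Apply epenthesis: tstztudodwa → tsotozotudodwa.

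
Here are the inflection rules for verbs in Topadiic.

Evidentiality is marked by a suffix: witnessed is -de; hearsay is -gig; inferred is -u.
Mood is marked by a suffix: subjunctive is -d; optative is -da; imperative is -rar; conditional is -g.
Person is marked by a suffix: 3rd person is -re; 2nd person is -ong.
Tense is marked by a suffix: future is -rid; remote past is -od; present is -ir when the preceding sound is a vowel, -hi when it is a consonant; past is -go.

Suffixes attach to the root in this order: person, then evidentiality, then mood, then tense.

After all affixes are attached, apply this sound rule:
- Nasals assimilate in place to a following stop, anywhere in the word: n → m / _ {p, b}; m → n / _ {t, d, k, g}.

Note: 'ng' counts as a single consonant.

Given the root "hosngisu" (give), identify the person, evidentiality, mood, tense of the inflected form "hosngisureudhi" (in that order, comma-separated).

Segment: hosngisu-re-u-d-hi.
person: -re → 3rd person.
evidentiality: -u → inferred.
mood: -d → subjunctive.
tense: -ir/hi → present.

3rd person, inferred, subjunctive, present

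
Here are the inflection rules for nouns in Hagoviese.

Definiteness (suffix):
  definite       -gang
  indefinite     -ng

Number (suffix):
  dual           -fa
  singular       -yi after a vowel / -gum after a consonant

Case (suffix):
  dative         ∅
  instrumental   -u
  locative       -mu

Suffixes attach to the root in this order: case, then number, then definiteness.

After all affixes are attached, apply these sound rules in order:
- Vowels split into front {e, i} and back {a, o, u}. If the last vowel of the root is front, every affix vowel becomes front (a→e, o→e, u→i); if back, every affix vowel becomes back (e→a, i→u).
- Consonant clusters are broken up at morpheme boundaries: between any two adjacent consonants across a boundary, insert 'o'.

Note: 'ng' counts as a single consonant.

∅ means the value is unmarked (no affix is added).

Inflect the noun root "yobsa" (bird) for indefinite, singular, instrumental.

yobsauyung

Attach case instrumental -u → yobsau.
Attach number singular -yi (after vowel 'u') → yobsauyi.
Attach definiteness indefinite -ng → yobsauying.
Apply vowel harmony: yobsauying → yobsauyung.
Epenthesis: no change.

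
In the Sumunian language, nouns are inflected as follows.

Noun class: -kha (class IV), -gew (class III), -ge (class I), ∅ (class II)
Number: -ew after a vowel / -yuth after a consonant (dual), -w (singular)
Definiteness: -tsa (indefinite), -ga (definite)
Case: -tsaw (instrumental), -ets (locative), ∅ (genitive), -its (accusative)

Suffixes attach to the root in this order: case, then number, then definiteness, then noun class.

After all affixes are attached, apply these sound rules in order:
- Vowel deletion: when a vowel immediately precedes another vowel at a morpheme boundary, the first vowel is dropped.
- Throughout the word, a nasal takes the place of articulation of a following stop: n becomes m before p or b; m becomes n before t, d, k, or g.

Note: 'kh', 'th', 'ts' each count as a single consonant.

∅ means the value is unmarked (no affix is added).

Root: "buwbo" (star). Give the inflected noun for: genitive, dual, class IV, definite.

buwbewgakha

case = genitive: zero marking, form stays buwbo.
Attach number dual -ew (after vowel 'o') → buwboew.
Attach definiteness definite -ga → buwboewga.
Attach noun class class IV -kha → buwboewgakha.
Apply vowel deletion: buwboewgakha → buwbewgakha.
Nasal assimilation: no change.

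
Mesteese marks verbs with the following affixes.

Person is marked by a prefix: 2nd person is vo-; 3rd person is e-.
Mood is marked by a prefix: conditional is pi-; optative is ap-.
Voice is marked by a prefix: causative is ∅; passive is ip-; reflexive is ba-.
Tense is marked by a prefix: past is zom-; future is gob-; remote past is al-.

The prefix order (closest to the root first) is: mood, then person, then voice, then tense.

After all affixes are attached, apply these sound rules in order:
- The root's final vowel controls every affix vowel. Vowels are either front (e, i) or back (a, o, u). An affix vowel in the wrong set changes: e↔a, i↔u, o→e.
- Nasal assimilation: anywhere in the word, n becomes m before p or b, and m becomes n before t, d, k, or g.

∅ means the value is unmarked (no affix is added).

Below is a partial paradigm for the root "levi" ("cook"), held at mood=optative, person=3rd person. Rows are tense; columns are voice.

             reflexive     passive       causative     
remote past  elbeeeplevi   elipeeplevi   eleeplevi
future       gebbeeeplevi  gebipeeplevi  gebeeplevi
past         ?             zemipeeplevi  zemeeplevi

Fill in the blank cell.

Attach mood optative ap- → aplevi.
Attach person 3rd person e- → eaplevi.
Attach voice reflexive ba- → baeaplevi.
Attach tense past zom- → zombaeaplevi.
Apply vowel harmony: zombaeaplevi → zembeeeplevi.
Nasal assimilation: no change.

zembeeeplevi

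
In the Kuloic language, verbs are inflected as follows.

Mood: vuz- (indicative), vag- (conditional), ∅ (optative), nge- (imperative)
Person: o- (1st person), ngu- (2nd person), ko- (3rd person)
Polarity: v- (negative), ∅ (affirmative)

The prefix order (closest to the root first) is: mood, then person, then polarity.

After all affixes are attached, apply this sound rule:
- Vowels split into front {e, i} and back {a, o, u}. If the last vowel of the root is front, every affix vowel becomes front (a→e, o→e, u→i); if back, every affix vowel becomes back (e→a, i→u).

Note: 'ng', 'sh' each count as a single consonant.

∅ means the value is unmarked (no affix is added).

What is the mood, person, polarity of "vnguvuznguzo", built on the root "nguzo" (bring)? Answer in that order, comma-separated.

indicative, 2nd person, negative

Segment: v-ngu-vuz-nguzo.
mood: vuz- → indicative.
person: ngu- → 2nd person.
polarity: v- → negative.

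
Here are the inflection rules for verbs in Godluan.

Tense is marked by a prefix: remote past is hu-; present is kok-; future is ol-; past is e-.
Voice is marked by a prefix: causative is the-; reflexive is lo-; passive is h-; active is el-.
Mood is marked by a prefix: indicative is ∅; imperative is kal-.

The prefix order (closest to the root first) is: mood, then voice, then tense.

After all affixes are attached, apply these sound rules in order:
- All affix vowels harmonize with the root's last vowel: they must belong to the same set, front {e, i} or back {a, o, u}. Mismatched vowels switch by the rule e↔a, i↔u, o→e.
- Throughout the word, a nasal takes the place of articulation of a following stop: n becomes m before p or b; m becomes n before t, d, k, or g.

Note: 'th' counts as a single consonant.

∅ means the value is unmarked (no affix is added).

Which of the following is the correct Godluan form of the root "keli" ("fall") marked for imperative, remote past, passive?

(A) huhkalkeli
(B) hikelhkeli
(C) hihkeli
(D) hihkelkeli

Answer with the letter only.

D

Attach mood imperative kal- → kalkeli.
Attach voice passive h- → hkalkeli.
Attach tense remote past hu- → huhkalkeli.
Apply vowel harmony: huhkalkeli → hihkelkeli.
Nasal assimilation: no change.
So the correct form is hihkelkeli, option (D).
(B) hikelhkeli is wrong: it has the affixes in the wrong order.
(C) hihkeli is wrong: it uses indicative instead of imperative for mood.
(A) huhkalkeli is wrong: it fails to apply the sound rule(s).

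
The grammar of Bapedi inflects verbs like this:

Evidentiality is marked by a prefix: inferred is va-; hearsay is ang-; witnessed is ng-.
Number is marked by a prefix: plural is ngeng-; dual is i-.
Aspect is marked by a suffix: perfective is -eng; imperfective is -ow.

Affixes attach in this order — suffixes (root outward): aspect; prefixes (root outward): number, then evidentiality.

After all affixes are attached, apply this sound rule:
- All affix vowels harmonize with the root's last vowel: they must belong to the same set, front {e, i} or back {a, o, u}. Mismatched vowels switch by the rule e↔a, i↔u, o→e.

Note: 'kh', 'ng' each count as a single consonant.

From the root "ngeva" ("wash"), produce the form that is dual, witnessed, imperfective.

ngungevaow

Attach number dual i- → ingeva.
Attach evidentiality witnessed ng- → ngingeva.
Attach aspect imperfective -ow → ngingevaow.
Apply vowel harmony: ngingevaow → ngungevaow.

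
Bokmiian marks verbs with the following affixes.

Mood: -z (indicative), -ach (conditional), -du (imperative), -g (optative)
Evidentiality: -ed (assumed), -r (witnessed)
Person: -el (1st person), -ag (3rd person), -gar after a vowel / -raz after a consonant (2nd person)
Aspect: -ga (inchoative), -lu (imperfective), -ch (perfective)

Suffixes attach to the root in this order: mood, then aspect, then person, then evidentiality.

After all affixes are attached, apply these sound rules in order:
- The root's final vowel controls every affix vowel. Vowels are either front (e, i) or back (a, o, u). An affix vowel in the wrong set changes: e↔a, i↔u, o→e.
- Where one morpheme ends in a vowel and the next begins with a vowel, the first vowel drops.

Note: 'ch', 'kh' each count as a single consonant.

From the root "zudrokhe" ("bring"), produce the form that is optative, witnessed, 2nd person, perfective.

zudrokhegchrezr

Attach mood optative -g → zudrokheg.
Attach aspect perfective -ch → zudrokhegch.
Attach person 2nd person -raz (after consonant 'ch') → zudrokhegchraz.
Attach evidentiality witnessed -r → zudrokhegchrazr.
Apply vowel harmony: zudrokhegchrazr → zudrokhegchrezr.
Vowel deletion: no change.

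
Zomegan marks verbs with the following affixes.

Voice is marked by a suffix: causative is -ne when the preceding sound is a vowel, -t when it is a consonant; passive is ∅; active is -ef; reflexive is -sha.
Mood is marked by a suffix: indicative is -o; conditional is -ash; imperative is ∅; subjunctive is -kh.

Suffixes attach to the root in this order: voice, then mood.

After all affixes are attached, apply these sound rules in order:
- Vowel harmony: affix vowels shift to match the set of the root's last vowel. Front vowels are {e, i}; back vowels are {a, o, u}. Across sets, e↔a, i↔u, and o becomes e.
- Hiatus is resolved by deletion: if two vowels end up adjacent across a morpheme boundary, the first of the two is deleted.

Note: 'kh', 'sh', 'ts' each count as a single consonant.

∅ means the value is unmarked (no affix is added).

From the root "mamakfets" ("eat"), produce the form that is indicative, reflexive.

Attach voice reflexive -sha → mamakfetssha.
Attach mood indicative -o → mamakfetsshao.
Apply vowel harmony: mamakfetsshao → mamakfetsshee.
Apply vowel deletion: mamakfetsshee → mamakfetsshe.

mamakfetsshe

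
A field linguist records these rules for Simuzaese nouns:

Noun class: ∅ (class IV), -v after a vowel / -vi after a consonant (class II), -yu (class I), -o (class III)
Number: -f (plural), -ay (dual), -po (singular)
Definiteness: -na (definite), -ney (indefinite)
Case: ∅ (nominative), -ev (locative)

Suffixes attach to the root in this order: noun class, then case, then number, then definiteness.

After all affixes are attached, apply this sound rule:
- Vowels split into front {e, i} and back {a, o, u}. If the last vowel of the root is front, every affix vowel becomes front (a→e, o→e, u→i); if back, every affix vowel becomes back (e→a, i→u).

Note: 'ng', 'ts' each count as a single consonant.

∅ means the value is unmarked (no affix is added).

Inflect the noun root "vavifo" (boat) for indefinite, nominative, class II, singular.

vavifovponay

Attach noun class class II -v (after vowel 'o') → vavifov.
case = nominative: zero marking, form stays vavifov.
Attach number singular -po → vavifovpo.
Attach definiteness indefinite -ney → vavifovponey.
Apply vowel harmony: vavifovponey → vavifovponay.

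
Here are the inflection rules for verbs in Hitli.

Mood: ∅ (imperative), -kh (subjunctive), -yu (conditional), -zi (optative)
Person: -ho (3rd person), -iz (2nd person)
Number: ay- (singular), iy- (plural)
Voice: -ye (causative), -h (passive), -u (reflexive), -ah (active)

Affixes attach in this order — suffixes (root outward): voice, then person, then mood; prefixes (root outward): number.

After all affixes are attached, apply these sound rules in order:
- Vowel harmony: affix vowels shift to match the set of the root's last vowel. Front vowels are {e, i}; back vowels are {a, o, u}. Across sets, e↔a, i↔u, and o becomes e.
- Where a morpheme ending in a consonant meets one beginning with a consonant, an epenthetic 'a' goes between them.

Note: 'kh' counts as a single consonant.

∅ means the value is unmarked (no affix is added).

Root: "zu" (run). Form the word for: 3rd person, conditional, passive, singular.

Attach number singular ay- → ayzu.
Attach voice passive -h → ayzuh.
Attach person 3rd person -ho → ayzuhho.
Attach mood conditional -yu → ayzuhhoyu.
Vowel harmony: no change.
Apply epenthesis: ayzuhhoyu → ayazuhahoyu.

ayazuhahoyu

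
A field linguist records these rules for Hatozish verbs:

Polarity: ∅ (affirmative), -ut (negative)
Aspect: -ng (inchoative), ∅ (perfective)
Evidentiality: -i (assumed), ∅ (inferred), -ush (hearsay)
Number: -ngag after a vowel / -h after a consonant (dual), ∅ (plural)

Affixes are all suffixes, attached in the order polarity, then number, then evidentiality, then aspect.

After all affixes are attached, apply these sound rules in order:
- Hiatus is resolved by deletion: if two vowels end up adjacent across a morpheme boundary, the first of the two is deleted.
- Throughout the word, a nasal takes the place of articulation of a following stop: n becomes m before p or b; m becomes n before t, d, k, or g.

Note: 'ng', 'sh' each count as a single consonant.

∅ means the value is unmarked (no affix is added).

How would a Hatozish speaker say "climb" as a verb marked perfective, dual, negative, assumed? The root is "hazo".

hazuthi

Attach polarity negative -ut → hazout.
Attach number dual -h (after consonant 't') → hazouth.
Attach evidentiality assumed -i → hazouthi.
aspect = perfective: zero marking, form stays hazouthi.
Apply vowel deletion: hazouthi → hazuthi.
Nasal assimilation: no change.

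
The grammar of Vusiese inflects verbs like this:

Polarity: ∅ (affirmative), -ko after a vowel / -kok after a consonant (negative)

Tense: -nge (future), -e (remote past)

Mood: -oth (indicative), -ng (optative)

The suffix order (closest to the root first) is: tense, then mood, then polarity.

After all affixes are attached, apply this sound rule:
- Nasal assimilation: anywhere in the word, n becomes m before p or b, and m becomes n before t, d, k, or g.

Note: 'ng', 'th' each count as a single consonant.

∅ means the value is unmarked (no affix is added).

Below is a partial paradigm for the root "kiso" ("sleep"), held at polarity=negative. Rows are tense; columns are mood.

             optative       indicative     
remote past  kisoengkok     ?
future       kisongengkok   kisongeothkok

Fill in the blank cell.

kisoeothkok

Attach tense remote past -e → kisoe.
Attach mood indicative -oth → kisoeoth.
Attach polarity negative -kok (after consonant 'th') → kisoeothkok.
Nasal assimilation: no change.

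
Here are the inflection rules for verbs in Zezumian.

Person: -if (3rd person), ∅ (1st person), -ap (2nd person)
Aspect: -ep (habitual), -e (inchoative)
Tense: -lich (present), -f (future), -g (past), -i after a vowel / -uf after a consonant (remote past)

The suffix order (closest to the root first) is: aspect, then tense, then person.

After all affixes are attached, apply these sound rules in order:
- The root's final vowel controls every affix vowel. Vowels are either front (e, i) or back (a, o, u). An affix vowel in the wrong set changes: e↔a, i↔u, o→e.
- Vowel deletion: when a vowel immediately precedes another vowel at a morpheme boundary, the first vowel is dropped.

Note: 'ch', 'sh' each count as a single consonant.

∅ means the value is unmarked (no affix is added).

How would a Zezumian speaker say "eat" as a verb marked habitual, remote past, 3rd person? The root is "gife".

Attach aspect habitual -ep → gifeep.
Attach tense remote past -uf (after consonant 'p') → gifeepuf.
Attach person 3rd person -if → gifeepufif.
Apply vowel harmony: gifeepufif → gifeepifif.
Apply vowel deletion: gifeepifif → gifepifif.

gifepifif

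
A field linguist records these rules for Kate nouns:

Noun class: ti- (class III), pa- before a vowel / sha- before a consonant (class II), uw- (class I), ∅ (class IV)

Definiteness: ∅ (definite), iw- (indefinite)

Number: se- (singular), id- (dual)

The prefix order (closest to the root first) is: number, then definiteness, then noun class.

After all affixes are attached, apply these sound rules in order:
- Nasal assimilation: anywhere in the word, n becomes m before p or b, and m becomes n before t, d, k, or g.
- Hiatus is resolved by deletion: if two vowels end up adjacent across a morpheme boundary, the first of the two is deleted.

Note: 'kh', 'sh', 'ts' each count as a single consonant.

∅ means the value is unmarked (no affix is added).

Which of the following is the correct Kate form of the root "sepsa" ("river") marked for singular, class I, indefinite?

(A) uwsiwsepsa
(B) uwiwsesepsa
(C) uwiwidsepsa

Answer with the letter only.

Attach number singular se- → sesepsa.
Attach definiteness indefinite iw- → iwsesepsa.
Attach noun class class I uw- → uwiwsesepsa.
Nasal assimilation: no change.
Vowel deletion: no change.
So the correct form is uwiwsesepsa, option (B).
(C) uwiwidsepsa is wrong: it uses dual instead of singular for number.
(A) uwsiwsepsa is wrong: it has the affixes in the wrong order.

B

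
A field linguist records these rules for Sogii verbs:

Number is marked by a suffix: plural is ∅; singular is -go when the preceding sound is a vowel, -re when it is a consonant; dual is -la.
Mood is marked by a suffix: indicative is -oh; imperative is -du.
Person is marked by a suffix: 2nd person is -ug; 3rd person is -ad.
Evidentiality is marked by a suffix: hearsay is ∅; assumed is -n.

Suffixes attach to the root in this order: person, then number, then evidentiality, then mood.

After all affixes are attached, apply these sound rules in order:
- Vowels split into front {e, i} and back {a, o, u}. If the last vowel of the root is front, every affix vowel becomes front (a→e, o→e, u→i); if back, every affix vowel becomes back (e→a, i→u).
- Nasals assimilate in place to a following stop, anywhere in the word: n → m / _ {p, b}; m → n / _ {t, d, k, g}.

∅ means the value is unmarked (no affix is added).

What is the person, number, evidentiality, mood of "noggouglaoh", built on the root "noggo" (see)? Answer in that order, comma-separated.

Segment: noggo-ug-la-oh.
person: -ug → 2nd person.
number: -la → dual.
evidentiality: ∅ → hearsay.
mood: -oh → indicative.

2nd person, dual, hearsay, indicative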